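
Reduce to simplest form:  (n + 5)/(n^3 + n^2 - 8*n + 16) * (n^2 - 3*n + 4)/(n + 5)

Factor: n^3 + n^2 - 8*n + 16 = (n + 4)*(n^2 - 3*n + 4)
Cancel the common factors (n^2 - 3*n + 4), (n + 5).

1/(n + 4)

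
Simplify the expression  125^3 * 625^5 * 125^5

5^44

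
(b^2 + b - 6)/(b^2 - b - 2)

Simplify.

Factor: b^2 + b - 6 = (b + 3)*(b - 2);  b^2 - b - 2 = (b + 1)*(b - 2)
Cancel the common factor (b - 2).

(b + 3)/(b + 1)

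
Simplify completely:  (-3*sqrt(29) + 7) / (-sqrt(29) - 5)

Multiply numerator and denominator by -5 + sqrt(29).
Denominator becomes -4; numerator becomes -122 + 22*sqrt(29).

(-11*sqrt(29) + 61)/2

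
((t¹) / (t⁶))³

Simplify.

Inside the bracket: (t^-5)
Raise to the power 3: (t^-15)

t^(-15)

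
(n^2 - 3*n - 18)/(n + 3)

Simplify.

n - 6

Factor: n^2 - 3*n - 18 = (n - 6)*(n + 3)
Cancel the common factor (n + 3).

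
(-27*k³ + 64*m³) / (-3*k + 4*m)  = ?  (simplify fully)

(4*m)^3 - (3*k)^3 = (-3*k + 4*m)(9*k² + 12*k*m + 16*m²).

9*k² + 12*k*m + 16*m²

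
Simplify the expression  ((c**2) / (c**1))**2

Inside the bracket: c**1
Raise to the power 2: c**2

c**2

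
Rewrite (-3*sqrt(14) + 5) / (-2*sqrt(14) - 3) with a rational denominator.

(-19*sqrt(14) + 99)/47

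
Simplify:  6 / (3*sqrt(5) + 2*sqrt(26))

(-18*sqrt(5) + 12*sqrt(26))/59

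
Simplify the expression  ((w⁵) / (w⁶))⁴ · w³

1/w

Inside the bracket: (w^-1)
Raise to the power 4: (w^-4)
Multiply by w³: add exponents.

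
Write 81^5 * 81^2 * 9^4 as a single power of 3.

81^5 = 3^20; 81^2 = 3^8; 9^4 = 3^8
Combine exponents: 3^36

3^36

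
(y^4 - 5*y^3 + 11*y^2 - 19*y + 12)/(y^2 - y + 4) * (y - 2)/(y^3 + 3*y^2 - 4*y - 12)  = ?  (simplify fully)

Factor: y^4 - 5*y^3 + 11*y^2 - 19*y + 12 = (y^2 - y + 4)*(y - 3)*(y - 1);  y^3 + 3*y^2 - 4*y - 12 = (y + 2)*(y - 2)*(y + 3)
Cancel the common factors (y^2 - y + 4), (y - 2).

(y^2 - 4*y + 3)/(y^2 + 5*y + 6)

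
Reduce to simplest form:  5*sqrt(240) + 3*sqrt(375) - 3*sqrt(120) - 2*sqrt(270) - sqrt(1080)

5*sqrt(240) = 20*sqrt(15); 3*sqrt(375) = 15*sqrt(15); 3*sqrt(120) = 6*sqrt(30); 2*sqrt(270) = 6*sqrt(30); sqrt(1080) = 6*sqrt(30)

-18*sqrt(30) + 35*sqrt(15)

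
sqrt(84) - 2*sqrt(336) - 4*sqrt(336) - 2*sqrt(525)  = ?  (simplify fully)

-32*sqrt(21)

sqrt(84) = 2*sqrt(21); 2*sqrt(336) = 8*sqrt(21); 4*sqrt(336) = 16*sqrt(21); 2*sqrt(525) = 10*sqrt(21)
Combine: (2 - 8 - 16 - 10)·sqrt(21) = -32*sqrt(21)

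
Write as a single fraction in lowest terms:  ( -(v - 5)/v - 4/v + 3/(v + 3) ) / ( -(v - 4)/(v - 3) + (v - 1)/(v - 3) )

(-v^3 + 4*v^2 - 9)/(3*v^2 + 9*v)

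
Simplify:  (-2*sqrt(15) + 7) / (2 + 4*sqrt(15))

Multiply numerator and denominator by -4*sqrt(15) + 2.
Denominator becomes -236; numerator becomes -32*sqrt(15) + 134.

(-67 + 16*sqrt(15))/118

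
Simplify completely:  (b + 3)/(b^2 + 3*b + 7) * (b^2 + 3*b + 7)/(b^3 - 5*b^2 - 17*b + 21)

1/(b^2 - 8*b + 7)

Factor: b^3 - 5*b^2 - 17*b + 21 = (b - 7)*(b + 3)*(b - 1)
Cancel the common factors (b^2 + 3*b + 7), (b + 3).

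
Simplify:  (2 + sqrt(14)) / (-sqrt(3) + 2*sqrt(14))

Multiply numerator and denominator by sqrt(3) + 2*sqrt(14).
Denominator becomes 53; numerator becomes 2*sqrt(3) + sqrt(42) + 4*sqrt(14) + 28.

(2*sqrt(3) + sqrt(42) + 4*sqrt(14) + 28)/53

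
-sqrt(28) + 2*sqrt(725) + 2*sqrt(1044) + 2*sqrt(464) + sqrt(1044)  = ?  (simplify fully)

sqrt(28) = 2*sqrt(7); 2*sqrt(725) = 10*sqrt(29); 2*sqrt(1044) = 12*sqrt(29); 2*sqrt(464) = 8*sqrt(29); sqrt(1044) = 6*sqrt(29)

-2*sqrt(7) + 36*sqrt(29)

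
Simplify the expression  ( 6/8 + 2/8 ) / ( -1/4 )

Numerator: 6/8 + 2/8 = 1
Denominator: -1/4 = -1/4
Divide: (1) · (-4) = -4

-4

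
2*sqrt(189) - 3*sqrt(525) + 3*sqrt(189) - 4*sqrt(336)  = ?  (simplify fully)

2*sqrt(189) = 6*sqrt(21); 3*sqrt(525) = 15*sqrt(21); 3*sqrt(189) = 9*sqrt(21); 4*sqrt(336) = 16*sqrt(21)
Combine: (6 - 15 + 9 - 16)·sqrt(21) = -16*sqrt(21)

-16*sqrt(21)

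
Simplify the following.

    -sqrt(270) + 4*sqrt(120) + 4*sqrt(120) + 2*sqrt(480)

21*sqrt(30)

sqrt(270) = 3*sqrt(30); 4*sqrt(120) = 8*sqrt(30); 4*sqrt(120) = 8*sqrt(30); 2*sqrt(480) = 8*sqrt(30)
Combine: (-3 + 8 + 8 + 8)·sqrt(30) = 21*sqrt(30)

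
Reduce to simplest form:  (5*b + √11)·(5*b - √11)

25*b² - 11

Product of conjugates: (P+Q)(P-Q) = P^2 - Q^2.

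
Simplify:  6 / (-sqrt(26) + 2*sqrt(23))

(sqrt(26) + 2*sqrt(23))/11

Multiply numerator and denominator by sqrt(26) + 2*sqrt(23).
Denominator becomes 66; numerator becomes 6*sqrt(26) + 12*sqrt(23).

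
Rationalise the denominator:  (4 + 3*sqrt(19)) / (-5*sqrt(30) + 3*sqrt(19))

Multiply numerator and denominator by 3*sqrt(19) + 5*sqrt(30).
Denominator becomes -579; numerator becomes 12*sqrt(19) + 20*sqrt(30) + 171 + 15*sqrt(570).

(-15*sqrt(570) - 171 - 20*sqrt(30) - 12*sqrt(19))/579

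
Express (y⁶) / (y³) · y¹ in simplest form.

Quotient: y³
Multiply by y¹: add exponents.

y⁴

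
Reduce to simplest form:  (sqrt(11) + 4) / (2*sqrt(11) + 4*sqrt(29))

(-4*sqrt(11) - 11 + 2*sqrt(319) + 8*sqrt(29))/210

Multiply numerator and denominator by -4*sqrt(29) + 2*sqrt(11).
Denominator becomes -420; numerator becomes -16*sqrt(29) - 4*sqrt(319) + 22 + 8*sqrt(11).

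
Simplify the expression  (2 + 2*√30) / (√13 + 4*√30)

(-2*√390 - 2*√13 + 8*√30 + 240)/467

Multiply numerator and denominator by -√13 + 4*√30.
Denominator becomes 467; numerator becomes -2*√390 - 2*√13 + 8*√30 + 240.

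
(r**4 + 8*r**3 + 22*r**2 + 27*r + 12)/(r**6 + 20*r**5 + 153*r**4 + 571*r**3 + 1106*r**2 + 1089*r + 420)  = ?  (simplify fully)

Factor: r**4 + 8*r**3 + 22*r**2 + 27*r + 12 = (r + 1)*(r + 4)*(r**2 + 3*r + 3);  r**6 + 20*r**5 + 153*r**4 + 571*r**3 + 1106*r**2 + 1089*r + 420 = (r + 5)*(r + 1)*(r + 7)*(r**2 + 3*r + 3)*(r + 4)
Cancel the common factors (r**2 + 3*r + 3), (r + 4), (r + 1).

1/(r**2 + 12*r + 35)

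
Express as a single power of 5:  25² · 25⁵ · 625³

25² = 5^4; 25⁵ = 5^10; 625³ = 5^12
Combine exponents: 5^26

5^26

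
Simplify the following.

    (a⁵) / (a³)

a²

Quotient: a²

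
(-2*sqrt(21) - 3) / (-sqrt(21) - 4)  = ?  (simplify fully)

-sqrt(21) + 6

Multiply numerator and denominator by -4 + sqrt(21).
Denominator becomes -5; numerator becomes -30 + 5*sqrt(21).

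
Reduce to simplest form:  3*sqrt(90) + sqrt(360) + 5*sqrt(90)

30*sqrt(10)

3*sqrt(90) = 9*sqrt(10); sqrt(360) = 6*sqrt(10); 5*sqrt(90) = 15*sqrt(10)
Combine: (9 + 6 + 15)·sqrt(10) = 30*sqrt(10)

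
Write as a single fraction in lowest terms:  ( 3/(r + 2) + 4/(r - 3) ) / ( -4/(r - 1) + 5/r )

(7*r³ - 8*r² + r)/(r³ - 6*r² - r + 30)

Numerator: 3/(r + 2) + 4/(r - 3) = (7*r - 1)/(r² - r - 6)
Denominator: -4/(r - 1) + 5/r = (r - 5)/(r² - r)
Divide: ((7*r - 1)/(r² - r - 6)) · ((r² - r)/(r - 5)) = (7*r³ - 8*r² + r)/(r³ - 6*r² - r + 30)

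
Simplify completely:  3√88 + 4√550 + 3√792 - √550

39*√22

3√88 = 6*√22; 4√550 = 20*√22; 3√792 = 18*√22; √550 = 5*√22
Combine: (6 + 20 + 18 - 5)·√22 = 39*√22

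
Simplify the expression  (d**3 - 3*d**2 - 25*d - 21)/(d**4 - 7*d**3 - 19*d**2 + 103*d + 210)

Factor: d**3 - 3*d**2 - 25*d - 21 = (d - 7)*(d + 1)*(d + 3);  d**4 - 7*d**3 - 19*d**2 + 103*d + 210 = (d + 2)*(d - 7)*(d - 5)*(d + 3)
Cancel the common factors (d + 3), (d - 7).

(d + 1)/(d**2 - 3*d - 10)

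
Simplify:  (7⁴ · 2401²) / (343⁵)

7^(-3)

7⁴ = 7^4; 2401² = 7^8; 343⁵ = 7^15
Combine exponents: 7^(-3)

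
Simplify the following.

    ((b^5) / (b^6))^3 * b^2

Inside the bracket: (b^-1)
Raise to the power 3: (b^-3)
Multiply by b^2: add exponents.

1/b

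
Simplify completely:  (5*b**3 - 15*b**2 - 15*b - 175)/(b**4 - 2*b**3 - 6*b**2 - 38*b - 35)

Factor: 5*b**3 - 15*b**2 - 15*b - 175 = 5*(b**2 + 2*b + 7)*(b - 5);  b**4 - 2*b**3 - 6*b**2 - 38*b - 35 = (b - 5)*(b**2 + 2*b + 7)*(b + 1)
Cancel the common factors (b**2 + 2*b + 7), (b - 5).

5/(b + 1)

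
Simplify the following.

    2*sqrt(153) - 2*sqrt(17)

2*sqrt(153) = 6*sqrt(17); 2*sqrt(17) = 2*sqrt(17)
Combine: (6 - 2)·sqrt(17) = 4*sqrt(17)

4*sqrt(17)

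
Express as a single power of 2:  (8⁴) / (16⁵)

2^(-8)

8⁴ = 2^12; 16⁵ = 2^20
Combine exponents: 2^(-8)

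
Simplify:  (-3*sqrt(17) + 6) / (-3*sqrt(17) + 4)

(-6*sqrt(17) + 129)/137

Multiply numerator and denominator by 4 + 3*sqrt(17).
Denominator becomes -137; numerator becomes -129 + 6*sqrt(17).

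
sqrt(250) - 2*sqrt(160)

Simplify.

sqrt(250) = 5*sqrt(10); 2*sqrt(160) = 8*sqrt(10)
Combine: (5 - 8)·sqrt(10) = -3*sqrt(10)

-3*sqrt(10)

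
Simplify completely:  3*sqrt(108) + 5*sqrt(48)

38*sqrt(3)

3*sqrt(108) = 18*sqrt(3); 5*sqrt(48) = 20*sqrt(3)
Combine: (18 + 20)·sqrt(3) = 38*sqrt(3)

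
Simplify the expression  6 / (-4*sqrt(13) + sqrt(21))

(-24*sqrt(13) - 6*sqrt(21))/187

Multiply numerator and denominator by sqrt(21) + 4*sqrt(13).
Denominator becomes -187; numerator becomes 6*sqrt(21) + 24*sqrt(13).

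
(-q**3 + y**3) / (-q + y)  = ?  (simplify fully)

q**2 + q*y + y**2

Apply the difference-of-cubes factorisation and cancel (-q + y).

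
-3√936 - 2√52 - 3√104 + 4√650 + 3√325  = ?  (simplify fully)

-4*√26 + 11*√13

3√936 = 18*√26; 2√52 = 4*√13; 3√104 = 6*√26; 4√650 = 20*√26; 3√325 = 15*√13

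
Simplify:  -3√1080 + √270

-15*√30

3√1080 = 18*√30; √270 = 3*√30
Combine: (-18 + 3)·√30 = -15*√30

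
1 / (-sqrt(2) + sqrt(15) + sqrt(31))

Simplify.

Group as (sqrt(15) + sqrt(31)) - sqrt(2); multiply by (sqrt(15) + sqrt(31)) + sqrt(2), then rationalise the remaining surd.

(-9*sqrt(15) - sqrt(930) + 22*sqrt(2) + 7*sqrt(31))/38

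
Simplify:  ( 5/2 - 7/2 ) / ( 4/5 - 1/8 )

Numerator: 5/2 - 7/2 = -1
Denominator: 4/5 - 1/8 = 27/40
Divide: (-1) · (40/27) = -40/27

-40/27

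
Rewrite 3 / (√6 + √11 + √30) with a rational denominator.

Group as (√6 + √11) + √30; multiply by (√6 + √11) - √30, then rationalise the remaining surd.

(-36*√55 - 39*√30 + 75*√11 + 105*√6)/95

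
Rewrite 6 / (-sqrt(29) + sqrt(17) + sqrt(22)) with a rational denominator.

(-15*sqrt(29) + 36*sqrt(22) + 51*sqrt(17) + 3*sqrt(10846))/349

Group as (sqrt(17) + sqrt(22)) - sqrt(29); multiply by (sqrt(17) + sqrt(22)) + sqrt(29), then rationalise the remaining surd.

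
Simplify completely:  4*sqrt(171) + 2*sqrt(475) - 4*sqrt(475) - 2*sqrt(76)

4*sqrt(171) = 12*sqrt(19); 2*sqrt(475) = 10*sqrt(19); 4*sqrt(475) = 20*sqrt(19); 2*sqrt(76) = 4*sqrt(19)
Combine: (12 + 10 - 20 - 4)·sqrt(19) = -2*sqrt(19)

-2*sqrt(19)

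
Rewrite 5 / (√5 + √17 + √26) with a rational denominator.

(-5*√2210 - 10*√26 + 35*√17 + 95*√5)/162

Group as (√5 + √17) + √26; multiply by (√5 + √17) - √26, then rationalise the remaining surd.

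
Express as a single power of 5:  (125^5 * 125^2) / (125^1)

125^5 = 5^15; 125^2 = 5^6; 125^1 = 5^3
Combine exponents: 5^18

5^18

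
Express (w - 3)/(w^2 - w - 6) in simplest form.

1/(w + 2)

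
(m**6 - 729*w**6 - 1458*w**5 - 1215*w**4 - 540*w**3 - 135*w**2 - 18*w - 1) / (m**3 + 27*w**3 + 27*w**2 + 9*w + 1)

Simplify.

Factor m**6 - (3*w + 1)**6 and cancel (m**3 + (3*w + 1)**3).

m**3 - 27*w**3 - 27*w**2 - 9*w - 1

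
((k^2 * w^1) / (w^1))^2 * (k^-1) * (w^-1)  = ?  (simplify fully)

Inside the bracket: k^2
Raise to the power 2: k^4
Multiply by (k^-1) * (w^-1): add exponents.

k^3/w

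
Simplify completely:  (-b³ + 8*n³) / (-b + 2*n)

b² + 2*b*n + 4*n²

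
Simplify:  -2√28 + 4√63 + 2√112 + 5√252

2√28 = 4*√7; 4√63 = 12*√7; 2√112 = 8*√7; 5√252 = 30*√7
Combine: (-4 + 12 + 8 + 30)·√7 = 46*√7

46*√7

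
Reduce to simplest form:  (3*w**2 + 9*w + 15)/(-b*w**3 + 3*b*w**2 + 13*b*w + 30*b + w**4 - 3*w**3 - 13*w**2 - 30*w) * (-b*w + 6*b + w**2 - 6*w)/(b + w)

3/(b + w)

Factor: 3*w**2 + 9*w + 15 = 3*(w**2 + 3*w + 5);  -b*w**3 + 3*b*w**2 + 13*b*w + 30*b + w**4 - 3*w**3 - 13*w**2 - 30*w = (w - 6)*(-b + w)*(w**2 + 3*w + 5);  -b*w + 6*b + w**2 - 6*w = (-b + w)*(w - 6)
Cancel the common factors (w**2 + 3*w + 5), (-b + w), (w - 6).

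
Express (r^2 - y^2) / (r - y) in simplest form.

r + y

Factor r^2 - y^2 and cancel (r - y).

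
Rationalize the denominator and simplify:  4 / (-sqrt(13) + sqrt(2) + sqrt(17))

Group as (sqrt(2) + sqrt(17)) - sqrt(13); multiply by (sqrt(2) + sqrt(17)) + sqrt(13), then rationalise the remaining surd.

(-6*sqrt(13) - 2*sqrt(17) + 28*sqrt(2) + 2*sqrt(442))/25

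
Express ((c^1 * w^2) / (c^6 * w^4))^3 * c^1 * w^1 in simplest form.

Inside the bracket: (c^-5) * (w^-2)
Raise to the power 3: (c^-15) * (w^-6)
Multiply by c^1 * w^1: add exponents.

1/(c^14*w^5)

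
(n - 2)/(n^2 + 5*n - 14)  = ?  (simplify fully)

1/(n + 7)

Factor: n^2 + 5*n - 14 = (n - 2)*(n + 7)
Cancel the common factor (n - 2).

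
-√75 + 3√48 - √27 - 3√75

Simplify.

-11*√3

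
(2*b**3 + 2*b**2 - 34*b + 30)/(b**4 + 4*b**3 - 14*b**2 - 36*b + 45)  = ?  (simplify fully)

2/(b + 3)

Factor: 2*b**3 + 2*b**2 - 34*b + 30 = 2*(b - 3)*(b + 5)*(b - 1);  b**4 + 4*b**3 - 14*b**2 - 36*b + 45 = (b - 1)*(b + 3)*(b + 5)*(b - 3)
Cancel the common factors (b + 5), (b - 1), (b - 3).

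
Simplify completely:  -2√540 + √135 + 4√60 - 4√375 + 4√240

2√540 = 12*√15; √135 = 3*√15; 4√60 = 8*√15; 4√375 = 20*√15; 4√240 = 16*√15
Combine: (-12 + 3 + 8 - 20 + 16)·√15 = -5*√15

-5*√15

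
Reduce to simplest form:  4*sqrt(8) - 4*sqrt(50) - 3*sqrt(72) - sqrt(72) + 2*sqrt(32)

-28*sqrt(2)

4*sqrt(8) = 8*sqrt(2); 4*sqrt(50) = 20*sqrt(2); 3*sqrt(72) = 18*sqrt(2); sqrt(72) = 6*sqrt(2); 2*sqrt(32) = 8*sqrt(2)
Combine: (8 - 20 - 18 - 6 + 8)·sqrt(2) = -28*sqrt(2)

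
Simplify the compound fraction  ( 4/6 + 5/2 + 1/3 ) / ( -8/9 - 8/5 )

Numerator: 4/6 + 5/2 + 1/3 = 7/2
Denominator: -8/9 - 8/5 = -112/45
Divide: (7/2) · (-45/112) = -45/32

-45/32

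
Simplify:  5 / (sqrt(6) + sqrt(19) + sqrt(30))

(-60*sqrt(95) - 25*sqrt(30) + 85*sqrt(19) + 215*sqrt(6))/431

Group as (sqrt(19) + sqrt(30)) + sqrt(6); multiply by (sqrt(19) + sqrt(30)) - sqrt(6), then rationalise the remaining surd.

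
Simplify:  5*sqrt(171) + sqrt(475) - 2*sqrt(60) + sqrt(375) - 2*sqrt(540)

-11*sqrt(15) + 20*sqrt(19)

5*sqrt(171) = 15*sqrt(19); sqrt(475) = 5*sqrt(19); 2*sqrt(60) = 4*sqrt(15); sqrt(375) = 5*sqrt(15); 2*sqrt(540) = 12*sqrt(15)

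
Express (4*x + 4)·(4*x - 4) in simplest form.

(4*x)^2 - (4)^2 = 16*x² - 16.

16*x² - 16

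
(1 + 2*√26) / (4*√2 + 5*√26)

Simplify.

(-16*√13 - 4*√2 + 5*√26 + 260)/618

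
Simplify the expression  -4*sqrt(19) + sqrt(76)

4*sqrt(19) = 4*sqrt(19); sqrt(76) = 2*sqrt(19)
Combine: (-4 + 2)·sqrt(19) = -2*sqrt(19)

-2*sqrt(19)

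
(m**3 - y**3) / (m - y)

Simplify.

Apply the difference-of-cubes factorisation and cancel (m - y).

m**2 + m*y + y**2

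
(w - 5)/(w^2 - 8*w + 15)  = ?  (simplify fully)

Factor: w^2 - 8*w + 15 = (w - 5)*(w - 3)
Cancel the common factor (w - 5).

1/(w - 3)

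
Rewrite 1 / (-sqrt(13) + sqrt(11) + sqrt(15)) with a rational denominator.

Group as (sqrt(11) + sqrt(15)) - sqrt(13); multiply by (sqrt(11) + sqrt(15)) + sqrt(13), then rationalise the remaining surd.

(-13*sqrt(13) + 9*sqrt(15) + 17*sqrt(11) + 2*sqrt(2145))/491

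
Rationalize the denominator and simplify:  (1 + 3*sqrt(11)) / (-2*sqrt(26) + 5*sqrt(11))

(2*sqrt(26) + 5*sqrt(11) + 6*sqrt(286) + 165)/171

Multiply numerator and denominator by 2*sqrt(26) + 5*sqrt(11).
Denominator becomes 171; numerator becomes 2*sqrt(26) + 5*sqrt(11) + 6*sqrt(286) + 165.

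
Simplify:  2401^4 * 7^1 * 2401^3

2401^4 = 7^16; 7^1 = 7^1; 2401^3 = 7^12
Combine exponents: 7^29

7^29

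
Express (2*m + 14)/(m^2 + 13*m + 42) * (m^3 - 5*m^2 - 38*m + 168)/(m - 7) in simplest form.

2*m - 8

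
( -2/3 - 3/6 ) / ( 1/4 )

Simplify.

Numerator: -2/3 - 3/6 = -7/6
Denominator: 1/4 = 1/4
Divide: (-7/6) · (4) = -14/3

-14/3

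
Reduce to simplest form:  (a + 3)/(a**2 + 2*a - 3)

1/(a - 1)

Factor: a**2 + 2*a - 3 = (a + 3)*(a - 1)
Cancel the common factor (a + 3).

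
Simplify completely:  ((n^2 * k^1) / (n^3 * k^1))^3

Inside the bracket: (n^-1)
Raise to the power 3: (n^-3)

n^(-3)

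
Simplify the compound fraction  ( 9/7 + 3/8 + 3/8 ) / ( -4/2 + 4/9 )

-513/392

Numerator: 9/7 + 3/8 + 3/8 = 57/28
Denominator: -4/2 + 4/9 = -14/9
Divide: (57/28) · (-9/14) = -513/392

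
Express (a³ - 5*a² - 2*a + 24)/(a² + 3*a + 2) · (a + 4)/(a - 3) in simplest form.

(a² - 16)/(a + 1)

Factor: a³ - 5*a² - 2*a + 24 = (a - 3)·(a - 4)·(a + 2);  a² + 3*a + 2 = (a + 2)·(a + 1)
Cancel the common factors (a + 2), (a - 3).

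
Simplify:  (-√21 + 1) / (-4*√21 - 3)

(-7*√21 + 87)/327

Multiply numerator and denominator by -3 + 4*√21.
Denominator becomes -327; numerator becomes -87 + 7*√21.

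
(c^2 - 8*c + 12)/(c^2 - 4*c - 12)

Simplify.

(c - 2)/(c + 2)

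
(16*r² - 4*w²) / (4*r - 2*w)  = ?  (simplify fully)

Factor (4*r)^2 - (2*w)^2 and cancel (4*r - 2*w).

4*r + 2*w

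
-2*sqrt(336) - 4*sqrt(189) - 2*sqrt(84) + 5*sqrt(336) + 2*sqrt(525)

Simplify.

6*sqrt(21)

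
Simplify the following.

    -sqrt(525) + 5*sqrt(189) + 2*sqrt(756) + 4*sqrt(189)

34*sqrt(21)

sqrt(525) = 5*sqrt(21); 5*sqrt(189) = 15*sqrt(21); 2*sqrt(756) = 12*sqrt(21); 4*sqrt(189) = 12*sqrt(21)
Combine: (-5 + 15 + 12 + 12)·sqrt(21) = 34*sqrt(21)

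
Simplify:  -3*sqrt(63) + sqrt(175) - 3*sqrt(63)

-13*sqrt(7)

3*sqrt(63) = 9*sqrt(7); sqrt(175) = 5*sqrt(7); 3*sqrt(63) = 9*sqrt(7)
Combine: (-9 + 5 - 9)·sqrt(7) = -13*sqrt(7)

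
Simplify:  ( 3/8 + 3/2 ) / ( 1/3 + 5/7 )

Numerator: 3/8 + 3/2 = 15/8
Denominator: 1/3 + 5/7 = 22/21
Divide: (15/8) · (21/22) = 315/176

315/176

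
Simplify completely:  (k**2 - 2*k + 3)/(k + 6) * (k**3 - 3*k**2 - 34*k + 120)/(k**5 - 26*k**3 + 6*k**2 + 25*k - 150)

Factor: k**3 - 3*k**2 - 34*k + 120 = (k + 6)*(k - 5)*(k - 4);  k**5 - 26*k**3 + 6*k**2 + 25*k - 150 = (k**2 - 2*k + 3)*(k + 5)*(k + 2)*(k - 5)
Cancel the common factors (k**2 - 2*k + 3), (k + 6), (k - 5).

(k - 4)/(k**2 + 7*k + 10)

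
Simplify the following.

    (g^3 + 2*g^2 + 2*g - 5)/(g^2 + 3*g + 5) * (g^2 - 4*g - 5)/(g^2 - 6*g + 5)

g + 1

Factor: g^3 + 2*g^2 + 2*g - 5 = (g - 1)*(g^2 + 3*g + 5);  g^2 - 4*g - 5 = (g + 1)*(g - 5);  g^2 - 6*g + 5 = (g - 5)*(g - 1)
Cancel the common factors (g^2 + 3*g + 5), (g - 1), (g - 5).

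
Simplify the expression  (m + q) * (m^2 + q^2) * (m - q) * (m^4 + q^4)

m^8 - q^8

(m+q)(m-q) = m^2 - q^2; continue pairing.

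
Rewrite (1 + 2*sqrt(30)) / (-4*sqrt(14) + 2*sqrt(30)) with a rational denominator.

Multiply numerator and denominator by 2*sqrt(30) + 4*sqrt(14).
Denominator becomes -104; numerator becomes 2*sqrt(30) + 4*sqrt(14) + 120 + 16*sqrt(105).

(-8*sqrt(105) - 60 - 2*sqrt(14) - sqrt(30))/52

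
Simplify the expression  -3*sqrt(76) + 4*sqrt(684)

3*sqrt(76) = 6*sqrt(19); 4*sqrt(684) = 24*sqrt(19)
Combine: (-6 + 24)·sqrt(19) = 18*sqrt(19)

18*sqrt(19)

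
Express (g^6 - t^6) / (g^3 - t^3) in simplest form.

Difference of sixth powers: factor out (g^3 - t^3).

g^3 + t^3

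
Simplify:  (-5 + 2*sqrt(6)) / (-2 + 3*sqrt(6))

(-11*sqrt(6) + 26)/50

Multiply numerator and denominator by -3*sqrt(6) - 2.
Denominator becomes -50; numerator becomes -26 + 11*sqrt(6).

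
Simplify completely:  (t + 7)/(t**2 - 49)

1/(t - 7)

Factor: t**2 - 49 = (t - 7)*(t + 7)
Cancel the common factor (t + 7).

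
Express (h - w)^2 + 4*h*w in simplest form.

(h + w)^2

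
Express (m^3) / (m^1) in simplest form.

Quotient: m^2

m^2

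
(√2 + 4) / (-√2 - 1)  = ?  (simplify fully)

Multiply numerator and denominator by -1 + √2.
Denominator becomes -1; numerator becomes -2 + 3*√2.

-3*√2 + 2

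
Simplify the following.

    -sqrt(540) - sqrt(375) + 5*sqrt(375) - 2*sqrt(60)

sqrt(540) = 6*sqrt(15); sqrt(375) = 5*sqrt(15); 5*sqrt(375) = 25*sqrt(15); 2*sqrt(60) = 4*sqrt(15)
Combine: (-6 - 5 + 25 - 4)·sqrt(15) = 10*sqrt(15)

10*sqrt(15)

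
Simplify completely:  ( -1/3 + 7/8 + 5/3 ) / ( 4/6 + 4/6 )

53/32

Numerator: -1/3 + 7/8 + 5/3 = 53/24
Denominator: 4/6 + 4/6 = 4/3
Divide: (53/24) · (3/4) = 53/32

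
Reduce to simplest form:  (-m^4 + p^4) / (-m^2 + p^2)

Difference of fourth powers: factor out (-m^2 + p^2).

m^2 + p^2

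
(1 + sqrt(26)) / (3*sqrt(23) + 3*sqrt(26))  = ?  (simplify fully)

(-sqrt(598) - sqrt(23) + sqrt(26) + 26)/9

Multiply numerator and denominator by -3*sqrt(23) + 3*sqrt(26).
Denominator becomes 27; numerator becomes -3*sqrt(598) - 3*sqrt(23) + 3*sqrt(26) + 78.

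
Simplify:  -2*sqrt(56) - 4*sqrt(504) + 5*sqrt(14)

2*sqrt(56) = 4*sqrt(14); 4*sqrt(504) = 24*sqrt(14); 5*sqrt(14) = 5*sqrt(14)
Combine: (-4 - 24 + 5)·sqrt(14) = -23*sqrt(14)

-23*sqrt(14)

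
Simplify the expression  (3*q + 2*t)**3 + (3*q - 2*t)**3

54*q**3 + 72*q*t**2

Binomially expand both and collect terms in (3*q), (2*t).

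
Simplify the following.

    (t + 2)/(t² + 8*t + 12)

1/(t + 6)

Factor: t² + 8*t + 12 = (t + 2)·(t + 6)
Cancel the common factor (t + 2).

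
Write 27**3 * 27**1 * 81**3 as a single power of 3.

3**24

27**3 = 3**9; 27**1 = 3**3; 81**3 = 3**12
Combine exponents: 3**24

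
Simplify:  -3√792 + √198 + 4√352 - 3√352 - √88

3√792 = 18*√22; √198 = 3*√22; 4√352 = 16*√22; 3√352 = 12*√22; √88 = 2*√22
Combine: (-18 + 3 + 16 - 12 - 2)·√22 = -13*√22

-13*√22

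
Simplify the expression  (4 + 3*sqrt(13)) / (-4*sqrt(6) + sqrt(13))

(-12*sqrt(78) - 16*sqrt(6) - 39 - 4*sqrt(13))/83

Multiply numerator and denominator by sqrt(13) + 4*sqrt(6).
Denominator becomes -83; numerator becomes 4*sqrt(13) + 39 + 16*sqrt(6) + 12*sqrt(78).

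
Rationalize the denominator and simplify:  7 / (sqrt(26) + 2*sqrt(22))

(-7*sqrt(26) + 14*sqrt(22))/62

Multiply numerator and denominator by -2*sqrt(22) + sqrt(26).
Denominator becomes -62; numerator becomes -14*sqrt(22) + 7*sqrt(26).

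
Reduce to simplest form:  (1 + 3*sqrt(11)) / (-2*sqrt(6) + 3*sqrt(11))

Multiply numerator and denominator by 2*sqrt(6) + 3*sqrt(11).
Denominator becomes 75; numerator becomes 2*sqrt(6) + 3*sqrt(11) + 6*sqrt(66) + 99.

(2*sqrt(6) + 3*sqrt(11) + 6*sqrt(66) + 99)/75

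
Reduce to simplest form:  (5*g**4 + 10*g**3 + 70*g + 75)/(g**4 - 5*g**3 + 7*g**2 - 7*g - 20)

(5*g + 15)/(g - 4)

Factor: 5*g**4 + 10*g**3 + 70*g + 75 = 5*(g + 1)*(g**2 - 2*g + 5)*(g + 3);  g**4 - 5*g**3 + 7*g**2 - 7*g - 20 = (g**2 - 2*g + 5)*(g - 4)*(g + 1)
Cancel the common factors (g**2 - 2*g + 5), (g + 1).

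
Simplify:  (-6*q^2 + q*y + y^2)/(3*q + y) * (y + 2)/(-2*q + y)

y + 2

Factor: -6*q^2 + q*y + y^2 = (3*q + y)*(-2*q + y)
Cancel the common factors (-2*q + y), (3*q + y).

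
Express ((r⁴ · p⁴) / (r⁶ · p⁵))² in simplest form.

1/(p²*r⁴)

Inside the bracket: (r^-2) · (p^-1)
Raise to the power 2: (r^-4) · (p^-2)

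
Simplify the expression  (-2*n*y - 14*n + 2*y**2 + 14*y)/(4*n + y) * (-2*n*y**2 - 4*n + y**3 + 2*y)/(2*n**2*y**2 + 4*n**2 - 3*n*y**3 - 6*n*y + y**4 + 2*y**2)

(2*y + 14)/(4*n + y)

Factor: -2*n*y - 14*n + 2*y**2 + 14*y = 2*(-n + y)*(y + 7);  -2*n*y**2 - 4*n + y**3 + 2*y = (-2*n + y)*(y**2 + 2);  2*n**2*y**2 + 4*n**2 - 3*n*y**3 - 6*n*y + y**4 + 2*y**2 = (-n + y)*(y**2 + 2)*(-2*n + y)
Cancel the common factors (y**2 + 2), (-n + y), (-2*n + y).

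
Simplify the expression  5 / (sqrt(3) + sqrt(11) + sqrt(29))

Group as (sqrt(3) + sqrt(11)) + sqrt(29); multiply by (sqrt(3) + sqrt(11)) - sqrt(29), then rationalise the remaining surd.

(-105*sqrt(11) - 185*sqrt(3) + 10*sqrt(957) + 75*sqrt(29))/93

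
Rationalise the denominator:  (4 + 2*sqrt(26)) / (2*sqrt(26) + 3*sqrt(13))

(-104 - 8*sqrt(26) + 12*sqrt(13) + 78*sqrt(2))/13

Multiply numerator and denominator by -3*sqrt(13) + 2*sqrt(26).
Denominator becomes -13; numerator becomes -78*sqrt(2) - 12*sqrt(13) + 8*sqrt(26) + 104.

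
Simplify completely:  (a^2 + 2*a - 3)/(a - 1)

Factor: a^2 + 2*a - 3 = (a - 1)*(a + 3)
Cancel the common factor (a - 1).

a + 3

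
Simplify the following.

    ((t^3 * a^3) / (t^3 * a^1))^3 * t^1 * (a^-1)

Inside the bracket: a^2
Raise to the power 3: a^6
Multiply by t^1 * (a^-1): add exponents.

a^5*t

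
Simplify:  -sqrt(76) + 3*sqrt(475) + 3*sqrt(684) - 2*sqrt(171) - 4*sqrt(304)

sqrt(76) = 2*sqrt(19); 3*sqrt(475) = 15*sqrt(19); 3*sqrt(684) = 18*sqrt(19); 2*sqrt(171) = 6*sqrt(19); 4*sqrt(304) = 16*sqrt(19)
Combine: (-2 + 15 + 18 - 6 - 16)·sqrt(19) = 9*sqrt(19)

9*sqrt(19)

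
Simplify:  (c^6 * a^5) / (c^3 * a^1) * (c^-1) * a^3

a^7*c^2

Quotient: c^3 * a^4
Multiply by (c^-1) * a^3: add exponents.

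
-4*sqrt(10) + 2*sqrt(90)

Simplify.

4*sqrt(10) = 4*sqrt(10); 2*sqrt(90) = 6*sqrt(10)
Combine: (-4 + 6)·sqrt(10) = 2*sqrt(10)

2*sqrt(10)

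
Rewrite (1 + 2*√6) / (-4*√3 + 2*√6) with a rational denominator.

(-12*√2 - 12 - 2*√3 - √6)/12

Multiply numerator and denominator by 2*√6 + 4*√3.
Denominator becomes -24; numerator becomes 2*√6 + 4*√3 + 24 + 24*√2.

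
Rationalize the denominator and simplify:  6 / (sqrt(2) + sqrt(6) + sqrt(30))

(-39*sqrt(6) - 51*sqrt(2) + 18*sqrt(10) + 33*sqrt(30))/109

Group as (sqrt(2) + sqrt(6)) + sqrt(30); multiply by (sqrt(2) + sqrt(6)) - sqrt(30), then rationalise the remaining surd.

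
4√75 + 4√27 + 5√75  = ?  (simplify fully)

57*√3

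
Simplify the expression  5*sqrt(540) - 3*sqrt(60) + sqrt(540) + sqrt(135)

5*sqrt(540) = 30*sqrt(15); 3*sqrt(60) = 6*sqrt(15); sqrt(540) = 6*sqrt(15); sqrt(135) = 3*sqrt(15)
Combine: (30 - 6 + 6 + 3)·sqrt(15) = 33*sqrt(15)

33*sqrt(15)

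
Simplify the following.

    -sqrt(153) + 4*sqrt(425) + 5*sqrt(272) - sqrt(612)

sqrt(153) = 3*sqrt(17); 4*sqrt(425) = 20*sqrt(17); 5*sqrt(272) = 20*sqrt(17); sqrt(612) = 6*sqrt(17)
Combine: (-3 + 20 + 20 - 6)·sqrt(17) = 31*sqrt(17)

31*sqrt(17)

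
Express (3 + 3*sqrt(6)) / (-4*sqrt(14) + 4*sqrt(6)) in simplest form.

Multiply numerator and denominator by 4*sqrt(6) + 4*sqrt(14).
Denominator becomes -128; numerator becomes 12*sqrt(6) + 12*sqrt(14) + 72 + 24*sqrt(21).

(-6*sqrt(21) - 18 - 3*sqrt(14) - 3*sqrt(6))/32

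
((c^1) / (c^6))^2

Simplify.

c^(-10)

Inside the bracket: (c^-5)
Raise to the power 2: (c^-10)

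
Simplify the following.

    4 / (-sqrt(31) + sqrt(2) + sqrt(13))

Group as (sqrt(2) + sqrt(13)) - sqrt(31); multiply by (sqrt(2) + sqrt(13)) + sqrt(31), then rationalise the remaining surd.

(-8*sqrt(31) - 10*sqrt(13) - 21*sqrt(2) - sqrt(806))/19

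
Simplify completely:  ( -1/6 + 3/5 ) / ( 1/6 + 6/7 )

Numerator: -1/6 + 3/5 = 13/30
Denominator: 1/6 + 6/7 = 43/42
Divide: (13/30) · (42/43) = 91/215

91/215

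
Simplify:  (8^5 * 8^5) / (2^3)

2^27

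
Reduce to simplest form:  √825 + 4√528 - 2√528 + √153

√825 = 5*√33; 4√528 = 16*√33; 2√528 = 8*√33; √153 = 3*√17

3*√17 + 13*√33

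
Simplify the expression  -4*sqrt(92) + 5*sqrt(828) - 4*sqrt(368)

4*sqrt(92) = 8*sqrt(23); 5*sqrt(828) = 30*sqrt(23); 4*sqrt(368) = 16*sqrt(23)
Combine: (-8 + 30 - 16)·sqrt(23) = 6*sqrt(23)

6*sqrt(23)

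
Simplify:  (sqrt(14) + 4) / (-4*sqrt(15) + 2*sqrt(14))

Multiply numerator and denominator by 2*sqrt(14) + 4*sqrt(15).
Denominator becomes -184; numerator becomes 28 + 8*sqrt(14) + 4*sqrt(210) + 16*sqrt(15).

(-4*sqrt(15) - sqrt(210) - 2*sqrt(14) - 7)/46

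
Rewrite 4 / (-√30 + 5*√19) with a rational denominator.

(4*√30 + 20*√19)/445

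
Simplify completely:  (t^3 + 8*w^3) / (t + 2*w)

Factor as (a+b)(a^2-ab+b^2) with a=t, b=(2*w).

t^2 - 2*t*w + 4*w^2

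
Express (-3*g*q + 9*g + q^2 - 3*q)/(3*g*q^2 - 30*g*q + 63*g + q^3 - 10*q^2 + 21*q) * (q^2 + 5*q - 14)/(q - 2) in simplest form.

Factor: -3*g*q + 9*g + q^2 - 3*q = (q - 3)*(-3*g + q);  3*g*q^2 - 30*g*q + 63*g + q^3 - 10*q^2 + 21*q = (q - 7)*(q - 3)*(3*g + q);  q^2 + 5*q - 14 = (q - 2)*(q + 7)
Cancel the common factors (q - 2), (q - 3).

(-3*g*q - 21*g + q^2 + 7*q)/(3*g*q - 21*g + q^2 - 7*q)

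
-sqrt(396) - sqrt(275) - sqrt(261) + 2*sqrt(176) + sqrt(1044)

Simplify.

sqrt(396) = 6*sqrt(11); sqrt(275) = 5*sqrt(11); sqrt(261) = 3*sqrt(29); 2*sqrt(176) = 8*sqrt(11); sqrt(1044) = 6*sqrt(29)

-3*sqrt(11) + 3*sqrt(29)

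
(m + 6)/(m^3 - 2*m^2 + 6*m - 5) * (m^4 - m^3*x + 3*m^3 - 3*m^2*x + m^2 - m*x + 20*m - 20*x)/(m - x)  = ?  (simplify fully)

(m^2 + 10*m + 24)/(m - 1)

Factor: m^3 - 2*m^2 + 6*m - 5 = (m - 1)*(m^2 - m + 5);  m^4 - m^3*x + 3*m^3 - 3*m^2*x + m^2 - m*x + 20*m - 20*x = (m - x)*(m + 4)*(m^2 - m + 5)
Cancel the common factors (m^2 - m + 5), (m - x).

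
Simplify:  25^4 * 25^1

25^4 = 5^8; 25^1 = 5^2
Combine exponents: 5^10

5^10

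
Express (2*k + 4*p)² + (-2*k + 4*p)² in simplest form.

Only the even-power cross terms survive.

8*k² + 32*p²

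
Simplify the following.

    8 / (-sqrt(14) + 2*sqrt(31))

Multiply numerator and denominator by sqrt(14) + 2*sqrt(31).
Denominator becomes 110; numerator becomes 8*sqrt(14) + 16*sqrt(31).

(4*sqrt(14) + 8*sqrt(31))/55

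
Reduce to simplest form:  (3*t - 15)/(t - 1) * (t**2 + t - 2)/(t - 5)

3*t + 6

Factor: 3*t - 15 = 3*(t - 5);  t**2 + t - 2 = (t - 1)*(t + 2)
Cancel the common factors (t - 1), (t - 5).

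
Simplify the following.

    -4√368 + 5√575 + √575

14*√23

4√368 = 16*√23; 5√575 = 25*√23; √575 = 5*√23
Combine: (-16 + 25 + 5)·√23 = 14*√23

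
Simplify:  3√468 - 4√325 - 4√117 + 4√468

10*√13

3√468 = 18*√13; 4√325 = 20*√13; 4√117 = 12*√13; 4√468 = 24*√13
Combine: (18 - 20 - 12 + 24)·√13 = 10*√13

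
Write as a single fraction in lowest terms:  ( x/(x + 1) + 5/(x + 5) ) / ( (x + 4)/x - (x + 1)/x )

Numerator: x/(x + 1) + 5/(x + 5) = (x^2 + 10*x + 5)/(x^2 + 6*x + 5)
Denominator: (x + 4)/x - (x + 1)/x = 3/x
Divide: ((x^2 + 10*x + 5)/(x^2 + 6*x + 5)) · (x/3) = (x^3 + 10*x^2 + 5*x)/(3*x^2 + 18*x + 15)

(x^3 + 10*x^2 + 5*x)/(3*x^2 + 18*x + 15)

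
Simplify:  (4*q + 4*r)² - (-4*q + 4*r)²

Only the odd-power cross terms survive.

64*q*r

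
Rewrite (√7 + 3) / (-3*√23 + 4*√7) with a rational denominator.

(-9*√23 - 3*√161 - 12*√7 - 28)/95

Multiply numerator and denominator by 4*√7 + 3*√23.
Denominator becomes -95; numerator becomes 28 + 12*√7 + 3*√161 + 9*√23.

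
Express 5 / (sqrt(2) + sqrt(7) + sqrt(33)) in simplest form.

Group as (sqrt(2) + sqrt(33)) + sqrt(7); multiply by (sqrt(2) + sqrt(33)) - sqrt(7), then rationalise the remaining surd.

(-14*sqrt(7) - 19*sqrt(2) + sqrt(462) + 12*sqrt(33))/52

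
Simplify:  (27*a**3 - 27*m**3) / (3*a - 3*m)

9*a**2 + 9*a*m + 9*m**2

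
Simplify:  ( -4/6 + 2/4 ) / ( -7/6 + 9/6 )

-1/2

Numerator: -4/6 + 2/4 = -1/6
Denominator: -7/6 + 9/6 = 1/3
Divide: (-1/6) · (3) = -1/2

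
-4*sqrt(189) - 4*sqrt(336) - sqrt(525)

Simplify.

4*sqrt(189) = 12*sqrt(21); 4*sqrt(336) = 16*sqrt(21); sqrt(525) = 5*sqrt(21)
Combine: (-12 - 16 - 5)·sqrt(21) = -33*sqrt(21)

-33*sqrt(21)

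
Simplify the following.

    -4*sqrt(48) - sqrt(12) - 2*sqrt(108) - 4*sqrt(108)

4*sqrt(48) = 16*sqrt(3); sqrt(12) = 2*sqrt(3); 2*sqrt(108) = 12*sqrt(3); 4*sqrt(108) = 24*sqrt(3)
Combine: (-16 - 2 - 12 - 24)·sqrt(3) = -54*sqrt(3)

-54*sqrt(3)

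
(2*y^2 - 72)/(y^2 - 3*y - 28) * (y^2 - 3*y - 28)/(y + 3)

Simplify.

(2*y^2 - 72)/(y + 3)

Factor: 2*y^2 - 72 = 2*(y + 6)*(y - 6);  y^2 - 3*y - 28 = (y - 7)*(y + 4);  y^2 - 3*y - 28 = (y + 4)*(y - 7)
Cancel the common factors (y + 4), (y - 7).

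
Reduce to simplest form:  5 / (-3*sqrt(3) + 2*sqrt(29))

Multiply numerator and denominator by 3*sqrt(3) + 2*sqrt(29).
Denominator becomes 89; numerator becomes 15*sqrt(3) + 10*sqrt(29).

(15*sqrt(3) + 10*sqrt(29))/89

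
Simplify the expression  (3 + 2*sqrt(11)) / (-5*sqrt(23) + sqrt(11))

Multiply numerator and denominator by sqrt(11) + 5*sqrt(23).
Denominator becomes -564; numerator becomes 3*sqrt(11) + 22 + 15*sqrt(23) + 10*sqrt(253).

(-10*sqrt(253) - 15*sqrt(23) - 22 - 3*sqrt(11))/564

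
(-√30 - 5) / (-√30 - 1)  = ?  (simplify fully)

(4*√30 + 25)/29

Multiply numerator and denominator by -1 + √30.
Denominator becomes -29; numerator becomes -25 - 4*√30.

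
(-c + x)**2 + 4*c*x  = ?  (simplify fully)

Expanding gives c**2 + 2*c*x + x**2, a perfect square.

(c + x)**2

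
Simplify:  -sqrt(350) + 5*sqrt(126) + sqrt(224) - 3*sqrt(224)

2*sqrt(14)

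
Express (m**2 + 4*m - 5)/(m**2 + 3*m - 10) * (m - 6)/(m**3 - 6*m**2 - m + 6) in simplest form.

1/(m**2 - m - 2)

Factor: m**2 + 4*m - 5 = (m + 5)*(m - 1);  m**2 + 3*m - 10 = (m - 2)*(m + 5);  m**3 - 6*m**2 - m + 6 = (m + 1)*(m - 1)*(m - 6)
Cancel the common factors (m + 5), (m - 6), (m - 1).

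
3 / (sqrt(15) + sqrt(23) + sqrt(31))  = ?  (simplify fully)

Group as (sqrt(15) + sqrt(23)) + sqrt(31); multiply by (sqrt(15) + sqrt(23)) - sqrt(31), then rationalise the remaining surd.

(-6*sqrt(10695) + 21*sqrt(31) + 69*sqrt(23) + 117*sqrt(15))/1331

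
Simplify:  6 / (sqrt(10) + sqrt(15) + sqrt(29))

Group as (sqrt(15) + sqrt(29)) + sqrt(10); multiply by (sqrt(15) + sqrt(29)) - sqrt(10), then rationalise the remaining surd.

(-15*sqrt(174) - 6*sqrt(29) + 36*sqrt(15) + 51*sqrt(10))/146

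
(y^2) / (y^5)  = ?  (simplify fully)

y^(-3)

Quotient: (y^-3)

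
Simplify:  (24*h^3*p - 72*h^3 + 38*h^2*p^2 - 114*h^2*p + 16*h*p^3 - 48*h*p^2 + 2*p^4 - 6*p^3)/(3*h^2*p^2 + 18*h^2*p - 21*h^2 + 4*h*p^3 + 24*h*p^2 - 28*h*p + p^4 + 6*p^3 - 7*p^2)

(8*h*p - 24*h + 2*p^2 - 6*p)/(p^2 + 6*p - 7)

Factor: 24*h^3*p - 72*h^3 + 38*h^2*p^2 - 114*h^2*p + 16*h*p^3 - 48*h*p^2 + 2*p^4 - 6*p^3 = 2*(3*h + p)*(p - 3)*(h + p)*(4*h + p);  3*h^2*p^2 + 18*h^2*p - 21*h^2 + 4*h*p^3 + 24*h*p^2 - 28*h*p + p^4 + 6*p^3 - 7*p^2 = (p + 7)*(h + p)*(3*h + p)*(p - 1)
Cancel the common factors (h + p), (3*h + p).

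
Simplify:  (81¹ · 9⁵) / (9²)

3^10

81¹ = 3^4; 9⁵ = 3^10; 9² = 3^4
Combine exponents: 3^10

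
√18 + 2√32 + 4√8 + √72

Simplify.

25*√2

√18 = 3*√2; 2√32 = 8*√2; 4√8 = 8*√2; √72 = 6*√2
Combine: (3 + 8 + 8 + 6)·√2 = 25*√2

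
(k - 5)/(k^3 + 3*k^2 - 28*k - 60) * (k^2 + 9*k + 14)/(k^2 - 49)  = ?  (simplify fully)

Factor: k^3 + 3*k^2 - 28*k - 60 = (k - 5)*(k + 2)*(k + 6);  k^2 + 9*k + 14 = (k + 2)*(k + 7);  k^2 - 49 = (k + 7)*(k - 7)
Cancel the common factors (k + 7), (k + 2), (k - 5).

1/(k^2 - k - 42)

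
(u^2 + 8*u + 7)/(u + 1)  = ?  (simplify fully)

u + 7

Factor: u^2 + 8*u + 7 = (u + 1)*(u + 7)
Cancel the common factor (u + 1).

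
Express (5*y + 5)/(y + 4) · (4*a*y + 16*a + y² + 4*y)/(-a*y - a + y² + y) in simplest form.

Factor: 5*y + 5 = 5·(y + 1);  4*a*y + 16*a + y² + 4*y = (4*a + y)·(y + 4);  -a*y - a + y² + y = (y + 1)·(-a + y)
Cancel the common factors (y + 4), (y + 1).

(20*a + 5*y)/(-a + y)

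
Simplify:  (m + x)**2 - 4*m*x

After expansion: m**2 - 2*m*x + x**2 — a perfect-square trinomial.

(m - x)**2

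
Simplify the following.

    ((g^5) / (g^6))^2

Inside the bracket: (g^-1)
Raise to the power 2: (g^-2)

g^(-2)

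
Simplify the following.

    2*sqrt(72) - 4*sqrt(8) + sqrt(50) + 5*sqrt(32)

2*sqrt(72) = 12*sqrt(2); 4*sqrt(8) = 8*sqrt(2); sqrt(50) = 5*sqrt(2); 5*sqrt(32) = 20*sqrt(2)
Combine: (12 - 8 + 5 + 20)·sqrt(2) = 29*sqrt(2)

29*sqrt(2)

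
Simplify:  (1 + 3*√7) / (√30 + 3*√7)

Multiply numerator and denominator by -√30 + 3*√7.
Denominator becomes 33; numerator becomes -3*√210 - √30 + 3*√7 + 63.

(-3*√210 - √30 + 3*√7 + 63)/33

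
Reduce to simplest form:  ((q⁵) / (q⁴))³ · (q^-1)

q²

Inside the bracket: q¹
Raise to the power 3: q³
Multiply by (q^-1): add exponents.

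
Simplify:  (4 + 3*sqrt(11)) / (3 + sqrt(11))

Multiply numerator and denominator by -sqrt(11) + 3.
Denominator becomes -2; numerator becomes -21 + 5*sqrt(11).

(-5*sqrt(11) + 21)/2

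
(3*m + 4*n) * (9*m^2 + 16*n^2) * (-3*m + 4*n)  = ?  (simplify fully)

((4*n)+(3*m))((4*n)-(3*m)) = -9*m^2 + 16*n^2; continue pairing.

-81*m^4 + 256*n^4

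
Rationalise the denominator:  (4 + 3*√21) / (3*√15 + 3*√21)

(-9*√35 - 4*√15 + 4*√21 + 63)/18

Multiply numerator and denominator by -3*√15 + 3*√21.
Denominator becomes 54; numerator becomes -27*√35 - 12*√15 + 12*√21 + 189.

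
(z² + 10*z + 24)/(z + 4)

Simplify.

Factor: z² + 10*z + 24 = (z + 4)·(z + 6)
Cancel the common factor (z + 4).

z + 6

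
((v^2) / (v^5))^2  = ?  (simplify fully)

v^(-6)

Inside the bracket: (v^-3)
Raise to the power 2: (v^-6)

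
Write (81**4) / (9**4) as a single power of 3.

3**8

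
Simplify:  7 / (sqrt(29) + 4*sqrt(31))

(-7*sqrt(29) + 28*sqrt(31))/467

Multiply numerator and denominator by -sqrt(29) + 4*sqrt(31).
Denominator becomes 467; numerator becomes -7*sqrt(29) + 28*sqrt(31).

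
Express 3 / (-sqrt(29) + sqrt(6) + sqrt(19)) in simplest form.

(6*sqrt(29) + 24*sqrt(19) + 63*sqrt(6) + 3*sqrt(3306))/220

Group as (sqrt(6) + sqrt(19)) - sqrt(29); multiply by (sqrt(6) + sqrt(19)) + sqrt(29), then rationalise the remaining surd.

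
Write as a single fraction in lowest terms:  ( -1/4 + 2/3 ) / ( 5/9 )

3/4

Numerator: -1/4 + 2/3 = 5/12
Denominator: 5/9 = 5/9
Divide: (5/12) · (9/5) = 3/4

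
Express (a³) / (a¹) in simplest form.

a²

Quotient: a²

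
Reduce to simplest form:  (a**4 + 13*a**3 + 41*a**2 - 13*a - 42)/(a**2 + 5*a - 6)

a**2 + 8*a + 7

Factor: a**4 + 13*a**3 + 41*a**2 - 13*a - 42 = (a + 7)*(a + 6)*(a - 1)*(a + 1);  a**2 + 5*a - 6 = (a + 6)*(a - 1)
Cancel the common factors (a + 6), (a - 1).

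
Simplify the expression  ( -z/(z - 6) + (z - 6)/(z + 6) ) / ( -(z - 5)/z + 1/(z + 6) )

Numerator: -z/(z - 6) + (z - 6)/(z + 6) = (-18*z + 36)/(z^2 - 36)
Denominator: -(z - 5)/z + 1/(z + 6) = (-z^2 + 30)/(z^2 + 6*z)
Divide: ((-18*z + 36)/(z^2 - 36)) · ((z^2 + 6*z)/(-z^2 + 30)) = (18*z^2 - 36*z)/(z^3 - 6*z^2 - 30*z + 180)

(18*z^2 - 36*z)/(z^3 - 6*z^2 - 30*z + 180)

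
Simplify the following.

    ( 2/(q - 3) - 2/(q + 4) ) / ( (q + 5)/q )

14*q/(q³ + 6*q² - 7*q - 60)

Numerator: 2/(q - 3) - 2/(q + 4) = 14/(q² + q - 12)
Denominator: (q + 5)/q = (q + 5)/q
Divide: (14/(q² + q - 12)) · (q/(q + 5)) = 14*q/(q³ + 6*q² - 7*q - 60)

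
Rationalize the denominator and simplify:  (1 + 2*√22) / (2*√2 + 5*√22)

(-8*√11 - 2*√2 + 5*√22 + 220)/542

Multiply numerator and denominator by -2*√2 + 5*√22.
Denominator becomes 542; numerator becomes -8*√11 - 2*√2 + 5*√22 + 220.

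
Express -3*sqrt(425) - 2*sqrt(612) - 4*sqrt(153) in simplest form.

-39*sqrt(17)

3*sqrt(425) = 15*sqrt(17); 2*sqrt(612) = 12*sqrt(17); 4*sqrt(153) = 12*sqrt(17)
Combine: (-15 - 12 - 12)·sqrt(17) = -39*sqrt(17)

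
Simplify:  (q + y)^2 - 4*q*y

(q - y)^2

After expansion: q^2 - 2*q*y + y^2 — a perfect-square trinomial.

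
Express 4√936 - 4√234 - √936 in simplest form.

4√936 = 24*√26; 4√234 = 12*√26; √936 = 6*√26
Combine: (24 - 12 - 6)·√26 = 6*√26

6*√26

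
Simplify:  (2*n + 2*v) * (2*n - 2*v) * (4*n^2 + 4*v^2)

Telescope via difference of squares: ((2*n)+(2*v))((2*n)-(2*v)) = 4*n^2 - 4*v^2, then repeat with the next factor.

16*n^4 - 16*v^4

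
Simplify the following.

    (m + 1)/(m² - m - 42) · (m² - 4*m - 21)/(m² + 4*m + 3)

Factor: m² - m - 42 = (m - 7)·(m + 6);  m² - 4*m - 21 = (m + 3)·(m - 7);  m² + 4*m + 3 = (m + 1)·(m + 3)
Cancel the common factors (m + 1), (m + 3), (m - 7).

1/(m + 6)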